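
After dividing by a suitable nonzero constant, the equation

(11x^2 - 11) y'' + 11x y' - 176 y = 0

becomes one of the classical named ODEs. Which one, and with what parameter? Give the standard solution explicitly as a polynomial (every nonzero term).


All three coefficients share the factor -11; dividing through by -11 gives  (1 - x^2) y'' - x y' + 16 y = 0.
This matches the Chebyshev equation (1 - x^2) y'' - x y' + n^2 y = 0 (note the -x y' term, not -2x y') with n^2 = 16, so n = 4; the polynomial solution is T_4(x).
With y = sum_k a_k x^k, matching x^k gives (k+2)(k+1) a_{k+2} = (k^2 - n^2) a_k = (k - 4)(k + 4) a_k. The right side vanishes at k = 4, so the series with the parity of 4 terminates at degree 4.
Standard normalization: leading coefficient of T_n is 2^(n-1), so a_4 = 2^3 = 8. Work downward with a_k = (k+1)(k+2) a_{k+2} / ((k - 4)(k + 4)):
  a_2 = (3)(4)(8) / ((2 - 4)(2 + 4)) = 96/(-12) = -8
  a_0 = (1)(2)(-8) / ((0 - 4)(0 + 4)) = -16/(-16) = 1
Hence T_4(x) = 8 x^4 - 8 x^2 + 1.

T_4(x); series = 8 x^4 - 8 x^2 + 1


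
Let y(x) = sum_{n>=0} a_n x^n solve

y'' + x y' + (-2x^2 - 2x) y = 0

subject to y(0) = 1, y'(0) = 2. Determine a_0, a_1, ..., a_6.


Ansatz: y(x) = sum_{n>=0} a_n x^n, so y'(x) = sum_{n>=1} n a_n x^(n-1) and y''(x) = sum_{n>=2} n(n-1) a_n x^(n-2).
Substitute into P(x) y'' + Q(x) y' + R(x) y = 0 with P(x) = 1, Q(x) = x, R(x) = -2x^2 - 2x, and match powers of x.
Initial conditions: a_0 = 1, a_1 = 2.
Setting the coefficient of each power of x to zero and solving order by order (substituting the coefficients already found):
  x^0: 2 a_2 = 0  ->  a_2 = 0
  x^1: 6 a_3 + a_1 - 2 a_0 = 0  ->  6 a_3 = -a_1 + 2 a_0 = 0  ->  a_3 = 0
  x^2: 12 a_4 + 2 a_2 - 2 a_1 - 2 a_0 = 0  ->  12 a_4 = -2 a_2 + 2 a_1 + 2 a_0 = 6  ->  a_4 = 1/2
  x^3: 20 a_5 + 3 a_3 - 2 a_2 - 2 a_1 = 0  ->  20 a_5 = -3 a_3 + 2 a_2 + 2 a_1 = 4  ->  a_5 = 1/5
  x^4: 30 a_6 + 4 a_4 - 2 a_3 - 2 a_2 = 0  ->  30 a_6 = -4 a_4 + 2 a_3 + 2 a_2 = -2  ->  a_6 = -1/15
Truncated series: y(x) = 1 + 2 x + (1/2) x^4 + (1/5) x^5 - (1/15) x^6 + O(x^7).

a_0 = 1; a_1 = 2; a_2 = 0; a_3 = 0; a_4 = 1/2; a_5 = 1/5; a_6 = -1/15


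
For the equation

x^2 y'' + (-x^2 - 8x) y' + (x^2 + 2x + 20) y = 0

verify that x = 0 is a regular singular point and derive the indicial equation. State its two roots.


Divide by x^2 to reach normal form y'' + P_1(x) y' + P_2(x) y = 0 with P_1(x) = -1 - 8/x and P_2(x) = 1 + 2/x + 20/x^2.
x = 0 is a singular point because the y'-coefficient -1 - 8/x has a pole at x = 0 and the y-coefficient 1 + 2/x + 20/x^2 has a pole at x = 0.
It is a regular singular point because x P_1(x) = p(x) = -x - 8 and x^2 P_2(x) = q(x) = x^2 + 2x + 20 are polynomials, hence analytic at x = 0.
p(0) = -8,  q(0) = 20.
Indicial equation: r(r-1) + p(0) r + q(0) = 0, i.e. r^2 + (p(0) - 1) r + q(0) = 0, i.e. r^2 - 9 r + 20 = 0.
Discriminant: (-9)^2 - 4(20) = 1, so r = (9 ± 1)/2.
Solving: r_1 = 5, r_2 = 4.

indicial: r^2 - 9 r + 20 = 0; roots r_1 = 5, r_2 = 4


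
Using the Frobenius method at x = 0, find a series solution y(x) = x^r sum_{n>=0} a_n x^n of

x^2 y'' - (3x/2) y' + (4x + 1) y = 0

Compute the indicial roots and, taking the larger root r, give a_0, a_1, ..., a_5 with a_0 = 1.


Write in Frobenius form y'' + (p(x)/x) y' + (q(x)/x^2) y = 0:
  p(x) = -3/2,  q(x) = 4x + 1.
Indicial equation: r(r-1) + (-3/2) r + (1) = 0 -> roots r_1 = 2, r_2 = 1/2.
Take r = r_1 = 2. Let y(x) = x^r sum_{n>=0} a_n x^n with a_0 = 1.
Substitute y = x^r sum a_n x^n and match x^{r+n}. The recurrence is
  D(n) a_n + 4 a_{n-1} = 0,  where D(n) = (r+n)(r+n-1) + (-3/2)(r+n) + (1).
  a_n = -4 / D(n) * a_{n-1}.
Since the indicial polynomial factors as (r - r_1)(r - r_2), D(n) = (r_1 + n - r_1)(r_1 + n - r_2) = n(n + 3/2).
Evaluating step by step (a_0 = 1):
  n = 1: D(1) = 1(1 + 3/2) = 5/2; numerator = -4(1) = -4; a_1 = (-4)/(5/2) = -8/5
  n = 2: D(2) = 2(2 + 3/2) = 7; numerator = -4(-8/5) = 32/5; a_2 = (32/5)/(7) = 32/35
  n = 3: D(3) = 3(3 + 3/2) = 27/2; numerator = -4(32/35) = -128/35; a_3 = (-128/35)/(27/2) = -256/945
  n = 4: D(4) = 4(4 + 3/2) = 22; numerator = -4(-256/945) = 1024/945; a_4 = (1024/945)/(22) = 512/10395
  n = 5: D(5) = 5(5 + 3/2) = 65/2; numerator = -4(512/10395) = -2048/10395; a_5 = (-2048/10395)/(65/2) = -4096/675675

r = 2; a_0 = 1; a_1 = -8/5; a_2 = 32/35; a_3 = -256/945; a_4 = 512/10395; a_5 = -4096/675675


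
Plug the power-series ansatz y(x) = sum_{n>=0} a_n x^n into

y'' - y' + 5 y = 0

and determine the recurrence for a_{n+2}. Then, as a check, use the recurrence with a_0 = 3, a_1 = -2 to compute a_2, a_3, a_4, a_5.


Substitute y = sum_n a_n x^n.
y''(x) has coefficient (n+2)(n+1) a_{n+2} at x^n;
-y'(x) has coefficient -(n+1) a_{n+1} at x^n;
5 y(x) has coefficient 5 a_n at x^n.
Matching x^n: (n+2)(n+1) a_{n+2} - (n+1) a_{n+1} + 5 a_n = 0.
Thus a_{n+2} = [(n+1) a_{n+1} - 5 a_n] / ((n+1)(n+2)).

Check with a_0 = 3, a_1 = -2 (apply the recurrence for n = 0, 1, 2, 3): a_0 = 3, a_1 = -2, a_2 = -17/2, a_3 = -7/6, a_4 = 13/4, a_5 = 113/120.

a_(n+2) = [(n+1) a_(n+1) - 5 a_n] / ((n+1)(n+2)); check: a_0 = 3, a_1 = -2, a_2 = -17/2, a_3 = -7/6, a_4 = 13/4, a_5 = 113/120


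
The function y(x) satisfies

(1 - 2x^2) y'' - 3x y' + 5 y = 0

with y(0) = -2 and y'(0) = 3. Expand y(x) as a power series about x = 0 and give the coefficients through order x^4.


Ansatz: y(x) = sum_{n>=0} a_n x^n, so y'(x) = sum_{n>=1} n a_n x^(n-1) and y''(x) = sum_{n>=2} n(n-1) a_n x^(n-2).
Substitute into P(x) y'' + Q(x) y' + R(x) y = 0 with P(x) = 1 - 2x^2, Q(x) = -3x, R(x) = 5, and match powers of x.
Initial conditions: a_0 = -2, a_1 = 3.
Setting the coefficient of each power of x to zero and solving order by order (substituting the coefficients already found):
  x^0: 2 a_2 + 5 a_0 = 0  ->  2 a_2 = -5 a_0 = 10  ->  a_2 = 5
  x^1: 6 a_3 + 2 a_1 = 0  ->  6 a_3 = -2 a_1 = -6  ->  a_3 = -1
  x^2: 12 a_4 - 5 a_2 = 0  ->  12 a_4 = 5 a_2 = 25  ->  a_4 = 25/12
Truncated series: y(x) = -2 + 3 x + 5 x^2 - x^3 + (25/12) x^4 + O(x^5).

a_0 = -2; a_1 = 3; a_2 = 5; a_3 = -1; a_4 = 25/12


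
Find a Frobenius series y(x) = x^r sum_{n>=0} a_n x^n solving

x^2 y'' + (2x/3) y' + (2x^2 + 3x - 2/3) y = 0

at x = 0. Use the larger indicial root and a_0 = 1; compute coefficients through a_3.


Write in Frobenius form y'' + (p(x)/x) y' + (q(x)/x^2) y = 0:
  p(x) = 2/3,  q(x) = 2x^2 + 3x - 2/3.
Indicial equation: r(r-1) + (2/3) r + (-2/3) = 0 -> roots r_1 = 1, r_2 = -2/3.
Take r = r_1 = 1. Let y(x) = x^r sum_{n>=0} a_n x^n with a_0 = 1.
Substitute y = x^r sum a_n x^n and match x^{r+n}. The recurrence is
  D(n) a_n + 3 a_{n-1} + 2 a_{n-2} = 0,  where D(n) = (r+n)(r+n-1) + (2/3)(r+n) + (-2/3).
  a_n = [-3 a_{n-1} - 2 a_{n-2}] / D(n).
Since the indicial polynomial factors as (r - r_1)(r - r_2), D(n) = (r_1 + n - r_1)(r_1 + n - r_2) = n(n + 5/3).
Evaluating step by step (a_0 = 1):
  n = 1: D(1) = 1(1 + 5/3) = 8/3; numerator = -3(1) = -3; a_1 = (-3)/(8/3) = -9/8
  n = 2: D(2) = 2(2 + 5/3) = 22/3; numerator = -3(-9/8) - 2(1) = 11/8; a_2 = (11/8)/(22/3) = 3/16
  n = 3: D(3) = 3(3 + 5/3) = 14; numerator = -3(3/16) - 2(-9/8) = 27/16; a_3 = (27/16)/(14) = 27/224

r = 1; a_0 = 1; a_1 = -9/8; a_2 = 3/16; a_3 = 27/224


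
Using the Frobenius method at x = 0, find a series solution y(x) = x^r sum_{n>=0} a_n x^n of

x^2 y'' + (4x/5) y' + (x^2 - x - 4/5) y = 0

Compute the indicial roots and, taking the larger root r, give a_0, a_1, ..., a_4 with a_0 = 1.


Write in Frobenius form y'' + (p(x)/x) y' + (q(x)/x^2) y = 0:
  p(x) = 4/5,  q(x) = x^2 - x - 4/5.
Indicial equation: r(r-1) + (4/5) r + (-4/5) = 0 -> roots r_1 = 1, r_2 = -4/5.
Take r = r_1 = 1. Let y(x) = x^r sum_{n>=0} a_n x^n with a_0 = 1.
Substitute y = x^r sum a_n x^n and match x^{r+n}. The recurrence is
  D(n) a_n - 1 a_{n-1} + 1 a_{n-2} = 0,  where D(n) = (r+n)(r+n-1) + (4/5)(r+n) + (-4/5).
  a_n = [1 a_{n-1} - 1 a_{n-2}] / D(n).
Since the indicial polynomial factors as (r - r_1)(r - r_2), D(n) = (r_1 + n - r_1)(r_1 + n - r_2) = n(n + 9/5).
Evaluating step by step (a_0 = 1):
  n = 1: D(1) = 1(1 + 9/5) = 14/5; numerator = 1(1) = 1; a_1 = (1)/(14/5) = 5/14
  n = 2: D(2) = 2(2 + 9/5) = 38/5; numerator = 1(5/14) - 1(1) = -9/14; a_2 = (-9/14)/(38/5) = -45/532
  n = 3: D(3) = 3(3 + 9/5) = 72/5; numerator = 1(-45/532) - 1(5/14) = -235/532; a_3 = (-235/532)/(72/5) = -1175/38304
  n = 4: D(4) = 4(4 + 9/5) = 116/5; numerator = 1(-1175/38304) - 1(-45/532) = 295/5472; a_4 = (295/5472)/(116/5) = 1475/634752

r = 1; a_0 = 1; a_1 = 5/14; a_2 = -45/532; a_3 = -1175/38304; a_4 = 1475/634752


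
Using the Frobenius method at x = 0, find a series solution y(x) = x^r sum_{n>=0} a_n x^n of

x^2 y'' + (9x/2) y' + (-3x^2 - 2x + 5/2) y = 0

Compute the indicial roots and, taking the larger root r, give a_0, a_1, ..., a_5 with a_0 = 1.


Write in Frobenius form y'' + (p(x)/x) y' + (q(x)/x^2) y = 0:
  p(x) = 9/2,  q(x) = -3x^2 - 2x + 5/2.
Indicial equation: r(r-1) + (9/2) r + (5/2) = 0 -> roots r_1 = -1, r_2 = -5/2.
Take r = r_1 = -1. Let y(x) = x^r sum_{n>=0} a_n x^n with a_0 = 1.
Substitute y = x^r sum a_n x^n and match x^{r+n}. The recurrence is
  D(n) a_n - 2 a_{n-1} - 3 a_{n-2} = 0,  where D(n) = (r+n)(r+n-1) + (9/2)(r+n) + (5/2).
  a_n = [2 a_{n-1} + 3 a_{n-2}] / D(n).
Since the indicial polynomial factors as (r - r_1)(r - r_2), D(n) = (r_1 + n - r_1)(r_1 + n - r_2) = n(n + 3/2).
Evaluating step by step (a_0 = 1):
  n = 1: D(1) = 1(1 + 3/2) = 5/2; numerator = 2(1) = 2; a_1 = (2)/(5/2) = 4/5
  n = 2: D(2) = 2(2 + 3/2) = 7; numerator = 2(4/5) + 3(1) = 23/5; a_2 = (23/5)/(7) = 23/35
  n = 3: D(3) = 3(3 + 3/2) = 27/2; numerator = 2(23/35) + 3(4/5) = 26/7; a_3 = (26/7)/(27/2) = 52/189
  n = 4: D(4) = 4(4 + 3/2) = 22; numerator = 2(52/189) + 3(23/35) = 2383/945; a_4 = (2383/945)/(22) = 2383/20790
  n = 5: D(5) = 5(5 + 3/2) = 65/2; numerator = 2(2383/20790) + 3(52/189) = 10963/10395; a_5 = (10963/10395)/(65/2) = 21926/675675

r = -1; a_0 = 1; a_1 = 4/5; a_2 = 23/35; a_3 = 52/189; a_4 = 2383/20790; a_5 = 21926/675675


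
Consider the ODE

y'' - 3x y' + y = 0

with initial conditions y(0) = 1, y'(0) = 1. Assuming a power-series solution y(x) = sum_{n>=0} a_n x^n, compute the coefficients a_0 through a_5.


Ansatz: y(x) = sum_{n>=0} a_n x^n, so y'(x) = sum_{n>=1} n a_n x^(n-1) and y''(x) = sum_{n>=2} n(n-1) a_n x^(n-2).
Substitute into P(x) y'' + Q(x) y' + R(x) y = 0 with P(x) = 1, Q(x) = -3x, R(x) = 1, and match powers of x.
Initial conditions: a_0 = 1, a_1 = 1.
Setting the coefficient of each power of x to zero and solving order by order (substituting the coefficients already found):
  x^0: 2 a_2 + a_0 = 0  ->  2 a_2 = -a_0 = -1  ->  a_2 = -1/2
  x^1: 6 a_3 - 2 a_1 = 0  ->  6 a_3 = 2 a_1 = 2  ->  a_3 = 1/3
  x^2: 12 a_4 - 5 a_2 = 0  ->  12 a_4 = 5 a_2 = -5/2  ->  a_4 = -5/24
  x^3: 20 a_5 - 8 a_3 = 0  ->  20 a_5 = 8 a_3 = 8/3  ->  a_5 = 2/15
Truncated series: y(x) = 1 + x - (1/2) x^2 + (1/3) x^3 - (5/24) x^4 + (2/15) x^5 + O(x^6).

a_0 = 1; a_1 = 1; a_2 = -1/2; a_3 = 1/3; a_4 = -5/24; a_5 = 2/15


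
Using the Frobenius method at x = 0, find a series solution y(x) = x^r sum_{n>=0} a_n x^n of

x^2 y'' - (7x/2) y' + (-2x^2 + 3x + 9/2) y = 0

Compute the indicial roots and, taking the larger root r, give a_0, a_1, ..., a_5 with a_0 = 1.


Write in Frobenius form y'' + (p(x)/x) y' + (q(x)/x^2) y = 0:
  p(x) = -7/2,  q(x) = -2x^2 + 3x + 9/2.
Indicial equation: r(r-1) + (-7/2) r + (9/2) = 0 -> roots r_1 = 3, r_2 = 3/2.
Take r = r_1 = 3. Let y(x) = x^r sum_{n>=0} a_n x^n with a_0 = 1.
Substitute y = x^r sum a_n x^n and match x^{r+n}. The recurrence is
  D(n) a_n + 3 a_{n-1} - 2 a_{n-2} = 0,  where D(n) = (r+n)(r+n-1) + (-7/2)(r+n) + (9/2).
  a_n = [-3 a_{n-1} + 2 a_{n-2}] / D(n).
Since the indicial polynomial factors as (r - r_1)(r - r_2), D(n) = (r_1 + n - r_1)(r_1 + n - r_2) = n(n + 3/2).
Evaluating step by step (a_0 = 1):
  n = 1: D(1) = 1(1 + 3/2) = 5/2; numerator = -3(1) = -3; a_1 = (-3)/(5/2) = -6/5
  n = 2: D(2) = 2(2 + 3/2) = 7; numerator = -3(-6/5) + 2(1) = 28/5; a_2 = (28/5)/(7) = 4/5
  n = 3: D(3) = 3(3 + 3/2) = 27/2; numerator = -3(4/5) + 2(-6/5) = -24/5; a_3 = (-24/5)/(27/2) = -16/45
  n = 4: D(4) = 4(4 + 3/2) = 22; numerator = -3(-16/45) + 2(4/5) = 8/3; a_4 = (8/3)/(22) = 4/33
  n = 5: D(5) = 5(5 + 3/2) = 65/2; numerator = -3(4/33) + 2(-16/45) = -532/495; a_5 = (-532/495)/(65/2) = -1064/32175

r = 3; a_0 = 1; a_1 = -6/5; a_2 = 4/5; a_3 = -16/45; a_4 = 4/33; a_5 = -1064/32175


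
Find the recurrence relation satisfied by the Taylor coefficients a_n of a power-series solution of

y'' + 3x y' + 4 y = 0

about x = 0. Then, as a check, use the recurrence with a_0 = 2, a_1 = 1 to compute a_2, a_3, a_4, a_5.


Substitute y = sum_n a_n x^n.
y''(x) has coefficient (n+2)(n+1) a_{n+2} at x^n;
3 x y'(x) has coefficient 3 n a_n at x^n (shift);
4 y(x) has coefficient 4 a_n at x^n.
Matching x^n: (n+2)(n+1) a_{n+2} + (3n + 4) a_n = 0.
Thus a_{n+2} = (-3n - 4) / ((n+1)(n+2)) * a_n.

Check with a_0 = 2, a_1 = 1 (apply the recurrence for n = 0, 1, 2, 3): a_0 = 2, a_1 = 1, a_2 = -4, a_3 = -7/6, a_4 = 10/3, a_5 = 91/120.

a_(n+2) = (-3n - 4) / ((n+1)(n+2)) * a_n; check: a_0 = 2, a_1 = 1, a_2 = -4, a_3 = -7/6, a_4 = 10/3, a_5 = 91/120


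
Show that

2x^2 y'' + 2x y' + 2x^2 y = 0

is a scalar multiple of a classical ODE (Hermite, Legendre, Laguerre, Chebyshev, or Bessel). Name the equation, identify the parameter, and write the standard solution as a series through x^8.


All three coefficients share the factor 2; dividing through by 2 gives  x^2 y'' + x y' + x^2 y = 0.
This matches the Bessel equation x^2 y'' + x y' + (x^2 - nu^2) y = 0 with nu^2 = 0, so nu = 0; the solution bounded at x = 0 is J_0(x).
Frobenius at x = 0: indicial roots ±nu; for r = nu the recurrence k(k + 2nu) c_k = -c_{k-2} gives the standard series J_nu(x) = sum_{k>=0} (-1)^k / (k! (k+nu)!) (x/2)^(2k+nu). Evaluate the first 5 terms:
  k = 0: (-1)^0 / (0! * 0! * 2^0) x^0 = 1/(1*1*1) x^0 = (1) x^0
  k = 1: (-1)^1 / (1! * 1! * 2^2) x^2 = -1/(1*1*4) x^2 = (-1/4) x^2
  k = 2: (-1)^2 / (2! * 2! * 2^4) x^4 = 1/(2*2*16) x^4 = (1/64) x^4
  k = 3: (-1)^3 / (3! * 3! * 2^6) x^6 = -1/(6*6*64) x^6 = (-1/2304) x^6
  k = 4: (-1)^4 / (4! * 4! * 2^8) x^8 = 1/(24*24*256) x^8 = (1/147456) x^8
Hence J_0(x) = x^8/147456 - x^6/2304 + x^4/64 - x^2/4 + 1 + ....

J_0(x); series = x^8/147456 - x^6/2304 + x^4/64 - x^2/4 + 1


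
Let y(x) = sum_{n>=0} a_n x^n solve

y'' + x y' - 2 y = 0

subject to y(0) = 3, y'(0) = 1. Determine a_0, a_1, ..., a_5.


Ansatz: y(x) = sum_{n>=0} a_n x^n, so y'(x) = sum_{n>=1} n a_n x^(n-1) and y''(x) = sum_{n>=2} n(n-1) a_n x^(n-2).
Substitute into P(x) y'' + Q(x) y' + R(x) y = 0 with P(x) = 1, Q(x) = x, R(x) = -2, and match powers of x.
Initial conditions: a_0 = 3, a_1 = 1.
Setting the coefficient of each power of x to zero and solving order by order (substituting the coefficients already found):
  x^0: 2 a_2 - 2 a_0 = 0  ->  2 a_2 = 2 a_0 = 6  ->  a_2 = 3
  x^1: 6 a_3 - a_1 = 0  ->  6 a_3 = a_1 = 1  ->  a_3 = 1/6
  x^2: 12 a_4 = 0  ->  a_4 = 0
  x^3: 20 a_5 + a_3 = 0  ->  20 a_5 = -a_3 = -1/6  ->  a_5 = -1/120
Truncated series: y(x) = 3 + x + 3 x^2 + (1/6) x^3 - (1/120) x^5 + O(x^6).

a_0 = 3; a_1 = 1; a_2 = 3; a_3 = 1/6; a_4 = 0; a_5 = -1/120


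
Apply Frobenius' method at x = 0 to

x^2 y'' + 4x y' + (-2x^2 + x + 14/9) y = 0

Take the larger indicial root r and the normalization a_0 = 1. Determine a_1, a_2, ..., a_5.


Write in Frobenius form y'' + (p(x)/x) y' + (q(x)/x^2) y = 0:
  p(x) = 4,  q(x) = -2x^2 + x + 14/9.
Indicial equation: r(r-1) + (4) r + (14/9) = 0 -> roots r_1 = -2/3, r_2 = -7/3.
Take r = r_1 = -2/3. Let y(x) = x^r sum_{n>=0} a_n x^n with a_0 = 1.
Substitute y = x^r sum a_n x^n and match x^{r+n}. The recurrence is
  D(n) a_n + 1 a_{n-1} - 2 a_{n-2} = 0,  where D(n) = (r+n)(r+n-1) + (4)(r+n) + (14/9).
  a_n = [-1 a_{n-1} + 2 a_{n-2}] / D(n).
Since the indicial polynomial factors as (r - r_1)(r - r_2), D(n) = (r_1 + n - r_1)(r_1 + n - r_2) = n(n + 5/3).
Evaluating step by step (a_0 = 1):
  n = 1: D(1) = 1(1 + 5/3) = 8/3; numerator = -1(1) = -1; a_1 = (-1)/(8/3) = -3/8
  n = 2: D(2) = 2(2 + 5/3) = 22/3; numerator = -1(-3/8) + 2(1) = 19/8; a_2 = (19/8)/(22/3) = 57/176
  n = 3: D(3) = 3(3 + 5/3) = 14; numerator = -1(57/176) + 2(-3/8) = -189/176; a_3 = (-189/176)/(14) = -27/352
  n = 4: D(4) = 4(4 + 5/3) = 68/3; numerator = -1(-27/352) + 2(57/176) = 255/352; a_4 = (255/352)/(68/3) = 45/1408
  n = 5: D(5) = 5(5 + 5/3) = 100/3; numerator = -1(45/1408) + 2(-27/352) = -261/1408; a_5 = (-261/1408)/(100/3) = -783/140800

r = -2/3; a_0 = 1; a_1 = -3/8; a_2 = 57/176; a_3 = -27/352; a_4 = 45/1408; a_5 = -783/140800


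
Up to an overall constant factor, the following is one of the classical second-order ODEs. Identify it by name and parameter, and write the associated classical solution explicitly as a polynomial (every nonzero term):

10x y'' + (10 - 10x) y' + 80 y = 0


All three coefficients share the factor 10; dividing through by 10 gives  x y'' + (1 - x) y' + 8 y = 0.
This matches the Laguerre equation x y'' + (1 - x) y' + n y = 0 with n = 8; the polynomial solution is L_8(x).
With y = sum_k a_k x^k, matching x^k gives (k+1)k a_{k+1} + (k+1) a_{k+1} - k a_k + n a_k = 0, i.e. (k+1)^2 a_{k+1} = (k - n) a_k = (k - 8) a_k. The right side vanishes at k = 8, so the series terminates at degree 8.
Standard normalization L_n(0) = 1 gives a_0 = 1. Work upward with a_{k+1} = (k - 8) a_k / (k+1)^2:
  a_1 = (0 - 8)(1) / 1^2 = -8/1 = -8
  a_2 = (1 - 8)(-8) / 2^2 = 56/4 = 14
  a_3 = (2 - 8)(14) / 3^2 = -84/9 = -28/3
  a_4 = (3 - 8)(-28/3) / 4^2 = (140/3)/16 = 35/12
  a_5 = (4 - 8)(35/12) / 5^2 = (-35/3)/25 = -7/15
  a_6 = (5 - 8)(-7/15) / 6^2 = (7/5)/36 = 7/180
  a_7 = (6 - 8)(7/180) / 7^2 = (-7/90)/49 = -1/630
  a_8 = (7 - 8)(-1/630) / 8^2 = (1/630)/64 = 1/40320
Hence L_8(x) = x^8/40320 - x^7/630 + 7 x^6/180 - 7 x^5/15 + 35 x^4/12 - 28 x^3/3 + 14 x^2 - 8 x + 1.

L_8(x); series = x^8/40320 - x^7/630 + 7 x^6/180 - 7 x^5/15 + 35 x^4/12 - 28 x^3/3 + 14 x^2 - 8 x + 1


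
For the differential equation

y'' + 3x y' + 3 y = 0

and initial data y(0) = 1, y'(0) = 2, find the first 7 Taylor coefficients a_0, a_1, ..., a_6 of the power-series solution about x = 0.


Ansatz: y(x) = sum_{n>=0} a_n x^n, so y'(x) = sum_{n>=1} n a_n x^(n-1) and y''(x) = sum_{n>=2} n(n-1) a_n x^(n-2).
Substitute into P(x) y'' + Q(x) y' + R(x) y = 0 with P(x) = 1, Q(x) = 3x, R(x) = 3, and match powers of x.
Initial conditions: a_0 = 1, a_1 = 2.
Setting the coefficient of each power of x to zero and solving order by order (substituting the coefficients already found):
  x^0: 2 a_2 + 3 a_0 = 0  ->  2 a_2 = -3 a_0 = -3  ->  a_2 = -3/2
  x^1: 6 a_3 + 6 a_1 = 0  ->  6 a_3 = -6 a_1 = -12  ->  a_3 = -2
  x^2: 12 a_4 + 9 a_2 = 0  ->  12 a_4 = -9 a_2 = 27/2  ->  a_4 = 9/8
  x^3: 20 a_5 + 12 a_3 = 0  ->  20 a_5 = -12 a_3 = 24  ->  a_5 = 6/5
  x^4: 30 a_6 + 15 a_4 = 0  ->  30 a_6 = -15 a_4 = -135/8  ->  a_6 = -9/16
Truncated series: y(x) = 1 + 2 x - (3/2) x^2 - 2 x^3 + (9/8) x^4 + (6/5) x^5 - (9/16) x^6 + O(x^7).

a_0 = 1; a_1 = 2; a_2 = -3/2; a_3 = -2; a_4 = 9/8; a_5 = 6/5; a_6 = -9/16


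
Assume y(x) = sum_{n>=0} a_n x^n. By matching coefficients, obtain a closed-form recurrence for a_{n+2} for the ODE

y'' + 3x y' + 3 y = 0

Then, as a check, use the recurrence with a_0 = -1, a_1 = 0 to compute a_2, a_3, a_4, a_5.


Substitute y = sum_n a_n x^n.
y''(x) has coefficient (n+2)(n+1) a_{n+2} at x^n;
3 x y'(x) has coefficient 3 n a_n at x^n (shift);
3 y(x) has coefficient 3 a_n at x^n.
Matching x^n: (n+2)(n+1) a_{n+2} + (3n + 3) a_n = 0.
Thus a_{n+2} = (-3n - 3) / ((n+1)(n+2)) * a_n.

Check with a_0 = -1, a_1 = 0 (apply the recurrence for n = 0, 1, 2, 3): a_0 = -1, a_1 = 0, a_2 = 3/2, a_3 = 0, a_4 = -9/8, a_5 = 0.

a_(n+2) = (-3n - 3) / ((n+1)(n+2)) * a_n; check: a_0 = -1, a_1 = 0, a_2 = 3/2, a_3 = 0, a_4 = -9/8, a_5 = 0


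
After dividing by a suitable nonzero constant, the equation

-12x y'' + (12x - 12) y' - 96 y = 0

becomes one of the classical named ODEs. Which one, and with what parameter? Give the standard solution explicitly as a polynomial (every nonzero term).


All three coefficients share the factor -12; dividing through by -12 gives  x y'' + (1 - x) y' + 8 y = 0.
This matches the Laguerre equation x y'' + (1 - x) y' + n y = 0 with n = 8; the polynomial solution is L_8(x).
With y = sum_k a_k x^k, matching x^k gives (k+1)k a_{k+1} + (k+1) a_{k+1} - k a_k + n a_k = 0, i.e. (k+1)^2 a_{k+1} = (k - n) a_k = (k - 8) a_k. The right side vanishes at k = 8, so the series terminates at degree 8.
Standard normalization L_n(0) = 1 gives a_0 = 1. Work upward with a_{k+1} = (k - 8) a_k / (k+1)^2:
  a_1 = (0 - 8)(1) / 1^2 = -8/1 = -8
  a_2 = (1 - 8)(-8) / 2^2 = 56/4 = 14
  a_3 = (2 - 8)(14) / 3^2 = -84/9 = -28/3
  a_4 = (3 - 8)(-28/3) / 4^2 = (140/3)/16 = 35/12
  a_5 = (4 - 8)(35/12) / 5^2 = (-35/3)/25 = -7/15
  a_6 = (5 - 8)(-7/15) / 6^2 = (7/5)/36 = 7/180
  a_7 = (6 - 8)(7/180) / 7^2 = (-7/90)/49 = -1/630
  a_8 = (7 - 8)(-1/630) / 8^2 = (1/630)/64 = 1/40320
Hence L_8(x) = x^8/40320 - x^7/630 + 7 x^6/180 - 7 x^5/15 + 35 x^4/12 - 28 x^3/3 + 14 x^2 - 8 x + 1.

L_8(x); series = x^8/40320 - x^7/630 + 7 x^6/180 - 7 x^5/15 + 35 x^4/12 - 28 x^3/3 + 14 x^2 - 8 x + 1


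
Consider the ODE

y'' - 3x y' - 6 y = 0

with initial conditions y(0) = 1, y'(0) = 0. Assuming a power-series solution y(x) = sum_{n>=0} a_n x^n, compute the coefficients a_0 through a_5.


Ansatz: y(x) = sum_{n>=0} a_n x^n, so y'(x) = sum_{n>=1} n a_n x^(n-1) and y''(x) = sum_{n>=2} n(n-1) a_n x^(n-2).
Substitute into P(x) y'' + Q(x) y' + R(x) y = 0 with P(x) = 1, Q(x) = -3x, R(x) = -6, and match powers of x.
Initial conditions: a_0 = 1, a_1 = 0.
Setting the coefficient of each power of x to zero and solving order by order (substituting the coefficients already found):
  x^0: 2 a_2 - 6 a_0 = 0  ->  2 a_2 = 6 a_0 = 6  ->  a_2 = 3
  x^1: 6 a_3 - 9 a_1 = 0  ->  6 a_3 = 9 a_1 = 0  ->  a_3 = 0
  x^2: 12 a_4 - 12 a_2 = 0  ->  12 a_4 = 12 a_2 = 36  ->  a_4 = 3
  x^3: 20 a_5 - 15 a_3 = 0  ->  20 a_5 = 15 a_3 = 0  ->  a_5 = 0
Truncated series: y(x) = 1 + 3 x^2 + 3 x^4 + O(x^6).

a_0 = 1; a_1 = 0; a_2 = 3; a_3 = 0; a_4 = 3; a_5 = 0


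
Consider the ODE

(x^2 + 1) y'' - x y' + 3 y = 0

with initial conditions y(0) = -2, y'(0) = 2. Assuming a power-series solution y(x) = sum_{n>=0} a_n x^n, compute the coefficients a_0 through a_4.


Ansatz: y(x) = sum_{n>=0} a_n x^n, so y'(x) = sum_{n>=1} n a_n x^(n-1) and y''(x) = sum_{n>=2} n(n-1) a_n x^(n-2).
Substitute into P(x) y'' + Q(x) y' + R(x) y = 0 with P(x) = x^2 + 1, Q(x) = -x, R(x) = 3, and match powers of x.
Initial conditions: a_0 = -2, a_1 = 2.
Setting the coefficient of each power of x to zero and solving order by order (substituting the coefficients already found):
  x^0: 2 a_2 + 3 a_0 = 0  ->  2 a_2 = -3 a_0 = 6  ->  a_2 = 3
  x^1: 6 a_3 + 2 a_1 = 0  ->  6 a_3 = -2 a_1 = -4  ->  a_3 = -2/3
  x^2: 12 a_4 + 3 a_2 = 0  ->  12 a_4 = -3 a_2 = -9  ->  a_4 = -3/4
Truncated series: y(x) = -2 + 2 x + 3 x^2 - (2/3) x^3 - (3/4) x^4 + O(x^5).

a_0 = -2; a_1 = 2; a_2 = 3; a_3 = -2/3; a_4 = -3/4


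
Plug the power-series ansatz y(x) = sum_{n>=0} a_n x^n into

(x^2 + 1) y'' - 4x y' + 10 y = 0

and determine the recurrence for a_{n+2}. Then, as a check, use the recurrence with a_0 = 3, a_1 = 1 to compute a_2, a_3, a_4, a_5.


Substitute y = sum_n a_n x^n.
(1 + 1 x^2) y'' contributes (n+2)(n+1) a_{n+2} + n(n-1) a_n at x^n.
-4 x y'(x) contributes -4 n a_n at x^n.
10 y(x) contributes 10 a_n at x^n.
Matching x^n: (n+2)(n+1) a_{n+2} + (n(n-1) - 4 n + 10) a_n = 0.
Thus a_{n+2} = (-n(n-1) + 4 n - 10) / ((n+1)(n+2)) * a_n.

Check with a_0 = 3, a_1 = 1 (apply the recurrence for n = 0, 1, 2, 3): a_0 = 3, a_1 = 1, a_2 = -15, a_3 = -1, a_4 = 5, a_5 = 1/5.

a_(n+2) = (-n(n-1) + 4 n - 10) / ((n+1)(n+2)) * a_n; check: a_0 = 3, a_1 = 1, a_2 = -15, a_3 = -1, a_4 = 5, a_5 = 1/5


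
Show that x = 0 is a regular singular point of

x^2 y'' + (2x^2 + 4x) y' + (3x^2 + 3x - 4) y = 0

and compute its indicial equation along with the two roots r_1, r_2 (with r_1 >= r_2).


Divide by x^2 to reach normal form y'' + P_1(x) y' + P_2(x) y = 0 with P_1(x) = 2 + 4/x and P_2(x) = 3 + 3/x - 4/x^2.
x = 0 is a singular point because the y'-coefficient 2 + 4/x has a pole at x = 0 and the y-coefficient 3 + 3/x - 4/x^2 has a pole at x = 0.
It is a regular singular point because x P_1(x) = p(x) = 2x + 4 and x^2 P_2(x) = q(x) = 3x^2 + 3x - 4 are polynomials, hence analytic at x = 0.
p(0) = 4,  q(0) = -4.
Indicial equation: r(r-1) + p(0) r + q(0) = 0, i.e. r^2 + (p(0) - 1) r + q(0) = 0, i.e. r^2 + 3 r - 4 = 0.
Discriminant: (3)^2 - 4(-4) = 25, so r = (-3 ± 5)/2.
Solving: r_1 = 1, r_2 = -4.

indicial: r^2 + 3 r - 4 = 0; roots r_1 = 1, r_2 = -4


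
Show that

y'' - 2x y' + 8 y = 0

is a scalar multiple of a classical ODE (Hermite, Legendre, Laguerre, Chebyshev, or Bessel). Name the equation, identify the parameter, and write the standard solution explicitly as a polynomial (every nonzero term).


The equation is already in a standard form:  y'' - 2x y' + 8 y = 0.
This matches the Hermite equation y'' - 2x y' + 2n y = 0 with 2n = 8, so n = 4; the polynomial solution is H_4(x).
With y = sum_k a_k x^k, matching x^k gives (k+2)(k+1) a_{k+2} = 2(k - n) a_k = 2(k - 4) a_k. The right side vanishes at k = 4, so the series with the parity of 4 terminates at degree 4.
Standard normalization: leading coefficient of H_n is 2^n, so a_4 = 2^4 = 16. Work downward with a_k = (k+1)(k+2) a_{k+2} / (2(k - n)):
  a_2 = (3)(4)(16) / (2(2 - 4)) = 192/(-4) = -48
  a_0 = (1)(2)(-48) / (2(0 - 4)) = -96/(-8) = 12
Hence H_4(x) = 16 x^4 - 48 x^2 + 12.

H_4(x); series = 16 x^4 - 48 x^2 + 12


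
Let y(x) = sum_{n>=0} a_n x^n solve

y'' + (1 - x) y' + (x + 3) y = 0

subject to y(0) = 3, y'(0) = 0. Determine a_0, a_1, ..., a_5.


Ansatz: y(x) = sum_{n>=0} a_n x^n, so y'(x) = sum_{n>=1} n a_n x^(n-1) and y''(x) = sum_{n>=2} n(n-1) a_n x^(n-2).
Substitute into P(x) y'' + Q(x) y' + R(x) y = 0 with P(x) = 1, Q(x) = 1 - x, R(x) = x + 3, and match powers of x.
Initial conditions: a_0 = 3, a_1 = 0.
Setting the coefficient of each power of x to zero and solving order by order (substituting the coefficients already found):
  x^0: 2 a_2 + a_1 + 3 a_0 = 0  ->  2 a_2 = -a_1 - 3 a_0 = -9  ->  a_2 = -9/2
  x^1: 6 a_3 + 2 a_2 + 2 a_1 + a_0 = 0  ->  6 a_3 = -2 a_2 - 2 a_1 - a_0 = 6  ->  a_3 = 1
  x^2: 12 a_4 + 3 a_3 + a_2 + a_1 = 0  ->  12 a_4 = -3 a_3 - a_2 - a_1 = 3/2  ->  a_4 = 1/8
  x^3: 20 a_5 + 4 a_4 + a_2 = 0  ->  20 a_5 = -4 a_4 - a_2 = 4  ->  a_5 = 1/5
Truncated series: y(x) = 3 - (9/2) x^2 + x^3 + (1/8) x^4 + (1/5) x^5 + O(x^6).

a_0 = 3; a_1 = 0; a_2 = -9/2; a_3 = 1; a_4 = 1/8; a_5 = 1/5


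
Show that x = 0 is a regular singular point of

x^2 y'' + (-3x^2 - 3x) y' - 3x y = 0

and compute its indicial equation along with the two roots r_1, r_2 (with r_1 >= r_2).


Divide by x^2 to reach normal form y'' + P_1(x) y' + P_2(x) y = 0 with P_1(x) = -3 - 3/x and P_2(x) = -3/x.
x = 0 is a singular point because the y'-coefficient -3 - 3/x has a pole at x = 0 and the y-coefficient -3/x has a pole at x = 0.
It is a regular singular point because x P_1(x) = p(x) = -3x - 3 and x^2 P_2(x) = q(x) = -3x are polynomials, hence analytic at x = 0.
p(0) = -3,  q(0) = 0.
Indicial equation: r(r-1) + p(0) r + q(0) = 0, i.e. r^2 + (p(0) - 1) r + q(0) = 0, i.e. r^2 - 4 r = 0.
Discriminant: (-4)^2 - 4(0) = 16, so r = (4 ± 4)/2.
Solving: r_1 = 4, r_2 = 0.

indicial: r^2 - 4 r = 0; roots r_1 = 4, r_2 = 0


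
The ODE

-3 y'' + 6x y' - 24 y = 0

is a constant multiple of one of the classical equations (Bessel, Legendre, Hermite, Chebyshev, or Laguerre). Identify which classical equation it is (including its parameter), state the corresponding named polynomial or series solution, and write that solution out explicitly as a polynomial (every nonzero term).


All three coefficients share the factor -3; dividing through by -3 gives  y'' - 2x y' + 8 y = 0.
This matches the Hermite equation y'' - 2x y' + 2n y = 0 with 2n = 8, so n = 4; the polynomial solution is H_4(x).
With y = sum_k a_k x^k, matching x^k gives (k+2)(k+1) a_{k+2} = 2(k - n) a_k = 2(k - 4) a_k. The right side vanishes at k = 4, so the series with the parity of 4 terminates at degree 4.
Standard normalization: leading coefficient of H_n is 2^n, so a_4 = 2^4 = 16. Work downward with a_k = (k+1)(k+2) a_{k+2} / (2(k - n)):
  a_2 = (3)(4)(16) / (2(2 - 4)) = 192/(-4) = -48
  a_0 = (1)(2)(-48) / (2(0 - 4)) = -96/(-8) = 12
Hence H_4(x) = 16 x^4 - 48 x^2 + 12.

H_4(x); series = 16 x^4 - 48 x^2 + 12


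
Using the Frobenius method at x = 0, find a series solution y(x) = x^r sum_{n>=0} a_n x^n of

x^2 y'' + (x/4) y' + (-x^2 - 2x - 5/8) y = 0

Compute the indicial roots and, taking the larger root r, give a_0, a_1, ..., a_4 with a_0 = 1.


Write in Frobenius form y'' + (p(x)/x) y' + (q(x)/x^2) y = 0:
  p(x) = 1/4,  q(x) = -x^2 - 2x - 5/8.
Indicial equation: r(r-1) + (1/4) r + (-5/8) = 0 -> roots r_1 = 5/4, r_2 = -1/2.
Take r = r_1 = 5/4. Let y(x) = x^r sum_{n>=0} a_n x^n with a_0 = 1.
Substitute y = x^r sum a_n x^n and match x^{r+n}. The recurrence is
  D(n) a_n - 2 a_{n-1} - 1 a_{n-2} = 0,  where D(n) = (r+n)(r+n-1) + (1/4)(r+n) + (-5/8).
  a_n = [2 a_{n-1} + 1 a_{n-2}] / D(n).
Since the indicial polynomial factors as (r - r_1)(r - r_2), D(n) = (r_1 + n - r_1)(r_1 + n - r_2) = n(n + 7/4).
Evaluating step by step (a_0 = 1):
  n = 1: D(1) = 1(1 + 7/4) = 11/4; numerator = 2(1) = 2; a_1 = (2)/(11/4) = 8/11
  n = 2: D(2) = 2(2 + 7/4) = 15/2; numerator = 2(8/11) + 1(1) = 27/11; a_2 = (27/11)/(15/2) = 18/55
  n = 3: D(3) = 3(3 + 7/4) = 57/4; numerator = 2(18/55) + 1(8/11) = 76/55; a_3 = (76/55)/(57/4) = 16/165
  n = 4: D(4) = 4(4 + 7/4) = 23; numerator = 2(16/165) + 1(18/55) = 86/165; a_4 = (86/165)/(23) = 86/3795

r = 5/4; a_0 = 1; a_1 = 8/11; a_2 = 18/55; a_3 = 16/165; a_4 = 86/3795


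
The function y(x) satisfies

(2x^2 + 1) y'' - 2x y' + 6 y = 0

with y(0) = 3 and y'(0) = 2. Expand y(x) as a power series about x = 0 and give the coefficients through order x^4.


Ansatz: y(x) = sum_{n>=0} a_n x^n, so y'(x) = sum_{n>=1} n a_n x^(n-1) and y''(x) = sum_{n>=2} n(n-1) a_n x^(n-2).
Substitute into P(x) y'' + Q(x) y' + R(x) y = 0 with P(x) = 2x^2 + 1, Q(x) = -2x, R(x) = 6, and match powers of x.
Initial conditions: a_0 = 3, a_1 = 2.
Setting the coefficient of each power of x to zero and solving order by order (substituting the coefficients already found):
  x^0: 2 a_2 + 6 a_0 = 0  ->  2 a_2 = -6 a_0 = -18  ->  a_2 = -9
  x^1: 6 a_3 + 4 a_1 = 0  ->  6 a_3 = -4 a_1 = -8  ->  a_3 = -4/3
  x^2: 12 a_4 + 6 a_2 = 0  ->  12 a_4 = -6 a_2 = 54  ->  a_4 = 9/2
Truncated series: y(x) = 3 + 2 x - 9 x^2 - (4/3) x^3 + (9/2) x^4 + O(x^5).

a_0 = 3; a_1 = 2; a_2 = -9; a_3 = -4/3; a_4 = 9/2


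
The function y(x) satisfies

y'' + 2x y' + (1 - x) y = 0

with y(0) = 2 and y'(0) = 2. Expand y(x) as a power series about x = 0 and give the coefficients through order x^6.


Ansatz: y(x) = sum_{n>=0} a_n x^n, so y'(x) = sum_{n>=1} n a_n x^(n-1) and y''(x) = sum_{n>=2} n(n-1) a_n x^(n-2).
Substitute into P(x) y'' + Q(x) y' + R(x) y = 0 with P(x) = 1, Q(x) = 2x, R(x) = 1 - x, and match powers of x.
Initial conditions: a_0 = 2, a_1 = 2.
Setting the coefficient of each power of x to zero and solving order by order (substituting the coefficients already found):
  x^0: 2 a_2 + a_0 = 0  ->  2 a_2 = -a_0 = -2  ->  a_2 = -1
  x^1: 6 a_3 + 3 a_1 - a_0 = 0  ->  6 a_3 = -3 a_1 + a_0 = -4  ->  a_3 = -2/3
  x^2: 12 a_4 + 5 a_2 - a_1 = 0  ->  12 a_4 = -5 a_2 + a_1 = 7  ->  a_4 = 7/12
  x^3: 20 a_5 + 7 a_3 - a_2 = 0  ->  20 a_5 = -7 a_3 + a_2 = 11/3  ->  a_5 = 11/60
  x^4: 30 a_6 + 9 a_4 - a_3 = 0  ->  30 a_6 = -9 a_4 + a_3 = -71/12  ->  a_6 = -71/360
Truncated series: y(x) = 2 + 2 x - x^2 - (2/3) x^3 + (7/12) x^4 + (11/60) x^5 - (71/360) x^6 + O(x^7).

a_0 = 2; a_1 = 2; a_2 = -1; a_3 = -2/3; a_4 = 7/12; a_5 = 11/60; a_6 = -71/360


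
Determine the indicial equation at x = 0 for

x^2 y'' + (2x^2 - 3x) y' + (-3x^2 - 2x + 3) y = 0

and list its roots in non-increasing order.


Divide by x^2 to reach normal form y'' + P_1(x) y' + P_2(x) y = 0 with P_1(x) = 2 - 3/x and P_2(x) = -3 - 2/x + 3/x^2.
x = 0 is a singular point because the y'-coefficient 2 - 3/x has a pole at x = 0 and the y-coefficient -3 - 2/x + 3/x^2 has a pole at x = 0.
It is a regular singular point because x P_1(x) = p(x) = 2x - 3 and x^2 P_2(x) = q(x) = -3x^2 - 2x + 3 are polynomials, hence analytic at x = 0.
p(0) = -3,  q(0) = 3.
Indicial equation: r(r-1) + p(0) r + q(0) = 0, i.e. r^2 + (p(0) - 1) r + q(0) = 0, i.e. r^2 - 4 r + 3 = 0.
Discriminant: (-4)^2 - 4(3) = 4, so r = (4 ± 2)/2.
Solving: r_1 = 3, r_2 = 1.

indicial: r^2 - 4 r + 3 = 0; roots r_1 = 3, r_2 = 1


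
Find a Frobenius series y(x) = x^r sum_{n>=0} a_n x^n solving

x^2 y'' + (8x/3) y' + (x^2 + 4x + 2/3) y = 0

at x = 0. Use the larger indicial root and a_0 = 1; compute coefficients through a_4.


Write in Frobenius form y'' + (p(x)/x) y' + (q(x)/x^2) y = 0:
  p(x) = 8/3,  q(x) = x^2 + 4x + 2/3.
Indicial equation: r(r-1) + (8/3) r + (2/3) = 0 -> roots r_1 = -2/3, r_2 = -1.
Take r = r_1 = -2/3. Let y(x) = x^r sum_{n>=0} a_n x^n with a_0 = 1.
Substitute y = x^r sum a_n x^n and match x^{r+n}. The recurrence is
  D(n) a_n + 4 a_{n-1} + 1 a_{n-2} = 0,  where D(n) = (r+n)(r+n-1) + (8/3)(r+n) + (2/3).
  a_n = [-4 a_{n-1} - 1 a_{n-2}] / D(n).
Since the indicial polynomial factors as (r - r_1)(r - r_2), D(n) = (r_1 + n - r_1)(r_1 + n - r_2) = n(n + 1/3).
Evaluating step by step (a_0 = 1):
  n = 1: D(1) = 1(1 + 1/3) = 4/3; numerator = -4(1) = -4; a_1 = (-4)/(4/3) = -3
  n = 2: D(2) = 2(2 + 1/3) = 14/3; numerator = -4(-3) - 1(1) = 11; a_2 = (11)/(14/3) = 33/14
  n = 3: D(3) = 3(3 + 1/3) = 10; numerator = -4(33/14) - 1(-3) = -45/7; a_3 = (-45/7)/(10) = -9/14
  n = 4: D(4) = 4(4 + 1/3) = 52/3; numerator = -4(-9/14) - 1(33/14) = 3/14; a_4 = (3/14)/(52/3) = 9/728

r = -2/3; a_0 = 1; a_1 = -3; a_2 = 33/14; a_3 = -9/14; a_4 = 9/728


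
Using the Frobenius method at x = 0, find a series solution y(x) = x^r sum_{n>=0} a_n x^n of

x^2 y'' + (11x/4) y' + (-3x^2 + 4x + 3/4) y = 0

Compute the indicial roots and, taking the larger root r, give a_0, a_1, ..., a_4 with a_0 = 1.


Write in Frobenius form y'' + (p(x)/x) y' + (q(x)/x^2) y = 0:
  p(x) = 11/4,  q(x) = -3x^2 + 4x + 3/4.
Indicial equation: r(r-1) + (11/4) r + (3/4) = 0 -> roots r_1 = -3/4, r_2 = -1.
Take r = r_1 = -3/4. Let y(x) = x^r sum_{n>=0} a_n x^n with a_0 = 1.
Substitute y = x^r sum a_n x^n and match x^{r+n}. The recurrence is
  D(n) a_n + 4 a_{n-1} - 3 a_{n-2} = 0,  where D(n) = (r+n)(r+n-1) + (11/4)(r+n) + (3/4).
  a_n = [-4 a_{n-1} + 3 a_{n-2}] / D(n).
Since the indicial polynomial factors as (r - r_1)(r - r_2), D(n) = (r_1 + n - r_1)(r_1 + n - r_2) = n(n + 1/4).
Evaluating step by step (a_0 = 1):
  n = 1: D(1) = 1(1 + 1/4) = 5/4; numerator = -4(1) = -4; a_1 = (-4)/(5/4) = -16/5
  n = 2: D(2) = 2(2 + 1/4) = 9/2; numerator = -4(-16/5) + 3(1) = 79/5; a_2 = (79/5)/(9/2) = 158/45
  n = 3: D(3) = 3(3 + 1/4) = 39/4; numerator = -4(158/45) + 3(-16/5) = -1064/45; a_3 = (-1064/45)/(39/4) = -4256/1755
  n = 4: D(4) = 4(4 + 1/4) = 17; numerator = -4(-4256/1755) + 3(158/45) = 7102/351; a_4 = (7102/351)/(17) = 7102/5967

r = -3/4; a_0 = 1; a_1 = -16/5; a_2 = 158/45; a_3 = -4256/1755; a_4 = 7102/5967


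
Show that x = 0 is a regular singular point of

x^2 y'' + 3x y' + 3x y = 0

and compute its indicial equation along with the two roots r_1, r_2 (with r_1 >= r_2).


Divide by x^2 to reach normal form y'' + P_1(x) y' + P_2(x) y = 0 with P_1(x) = 3/x and P_2(x) = 3/x.
x = 0 is a singular point because the y'-coefficient 3/x has a pole at x = 0 and the y-coefficient 3/x has a pole at x = 0.
It is a regular singular point because x P_1(x) = p(x) = 3 and x^2 P_2(x) = q(x) = 3x are polynomials, hence analytic at x = 0.
p(0) = 3,  q(0) = 0.
Indicial equation: r(r-1) + p(0) r + q(0) = 0, i.e. r^2 + (p(0) - 1) r + q(0) = 0, i.e. r^2 + 2 r = 0.
Discriminant: (2)^2 - 4(0) = 4, so r = (-2 ± 2)/2.
Solving: r_1 = 0, r_2 = -2.

indicial: r^2 + 2 r = 0; roots r_1 = 0, r_2 = -2


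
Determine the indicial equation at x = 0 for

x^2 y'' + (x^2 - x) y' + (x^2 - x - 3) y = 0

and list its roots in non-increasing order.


Divide by x^2 to reach normal form y'' + P_1(x) y' + P_2(x) y = 0 with P_1(x) = 1 - 1/x and P_2(x) = 1 - 1/x - 3/x^2.
x = 0 is a singular point because the y'-coefficient 1 - 1/x has a pole at x = 0 and the y-coefficient 1 - 1/x - 3/x^2 has a pole at x = 0.
It is a regular singular point because x P_1(x) = p(x) = x - 1 and x^2 P_2(x) = q(x) = x^2 - x - 3 are polynomials, hence analytic at x = 0.
p(0) = -1,  q(0) = -3.
Indicial equation: r(r-1) + p(0) r + q(0) = 0, i.e. r^2 + (p(0) - 1) r + q(0) = 0, i.e. r^2 - 2 r - 3 = 0.
Discriminant: (-2)^2 - 4(-3) = 16, so r = (2 ± 4)/2.
Solving: r_1 = 3, r_2 = -1.

indicial: r^2 - 2 r - 3 = 0; roots r_1 = 3, r_2 = -1


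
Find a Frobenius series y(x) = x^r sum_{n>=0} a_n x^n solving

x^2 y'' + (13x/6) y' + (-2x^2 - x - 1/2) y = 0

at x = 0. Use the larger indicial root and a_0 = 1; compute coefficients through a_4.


Write in Frobenius form y'' + (p(x)/x) y' + (q(x)/x^2) y = 0:
  p(x) = 13/6,  q(x) = -2x^2 - x - 1/2.
Indicial equation: r(r-1) + (13/6) r + (-1/2) = 0 -> roots r_1 = 1/3, r_2 = -3/2.
Take r = r_1 = 1/3. Let y(x) = x^r sum_{n>=0} a_n x^n with a_0 = 1.
Substitute y = x^r sum a_n x^n and match x^{r+n}. The recurrence is
  D(n) a_n - 1 a_{n-1} - 2 a_{n-2} = 0,  where D(n) = (r+n)(r+n-1) + (13/6)(r+n) + (-1/2).
  a_n = [1 a_{n-1} + 2 a_{n-2}] / D(n).
Since the indicial polynomial factors as (r - r_1)(r - r_2), D(n) = (r_1 + n - r_1)(r_1 + n - r_2) = n(n + 11/6).
Evaluating step by step (a_0 = 1):
  n = 1: D(1) = 1(1 + 11/6) = 17/6; numerator = 1(1) = 1; a_1 = (1)/(17/6) = 6/17
  n = 2: D(2) = 2(2 + 11/6) = 23/3; numerator = 1(6/17) + 2(1) = 40/17; a_2 = (40/17)/(23/3) = 120/391
  n = 3: D(3) = 3(3 + 11/6) = 29/2; numerator = 1(120/391) + 2(6/17) = 396/391; a_3 = (396/391)/(29/2) = 792/11339
  n = 4: D(4) = 4(4 + 11/6) = 70/3; numerator = 1(792/11339) + 2(120/391) = 456/667; a_4 = (456/667)/(70/3) = 684/23345

r = 1/3; a_0 = 1; a_1 = 6/17; a_2 = 120/391; a_3 = 792/11339; a_4 = 684/23345


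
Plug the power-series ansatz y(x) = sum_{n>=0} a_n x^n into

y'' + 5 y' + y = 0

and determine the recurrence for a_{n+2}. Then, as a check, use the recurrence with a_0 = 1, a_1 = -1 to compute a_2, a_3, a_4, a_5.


Substitute y = sum_n a_n x^n.
y''(x) has coefficient (n+2)(n+1) a_{n+2} at x^n;
5 y'(x) has coefficient 5 (n+1) a_{n+1} at x^n;
y(x) has coefficient 1 a_n at x^n.
Matching x^n: (n+2)(n+1) a_{n+2} + 5 (n+1) a_{n+1} + 1 a_n = 0.
Thus a_{n+2} = [-5 (n+1) a_{n+1} - 1 a_n] / ((n+1)(n+2)).

Check with a_0 = 1, a_1 = -1 (apply the recurrence for n = 0, 1, 2, 3): a_0 = 1, a_1 = -1, a_2 = 2, a_3 = -19/6, a_4 = 91/24, a_5 = -109/30.

a_(n+2) = [-5 (n+1) a_(n+1) - 1 a_n] / ((n+1)(n+2)); check: a_0 = 1, a_1 = -1, a_2 = 2, a_3 = -19/6, a_4 = 91/24, a_5 = -109/30


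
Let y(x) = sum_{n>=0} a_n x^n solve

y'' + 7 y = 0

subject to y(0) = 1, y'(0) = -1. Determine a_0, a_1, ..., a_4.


Ansatz: y(x) = sum_{n>=0} a_n x^n, so y'(x) = sum_{n>=1} n a_n x^(n-1) and y''(x) = sum_{n>=2} n(n-1) a_n x^(n-2).
Substitute into P(x) y'' + Q(x) y' + R(x) y = 0 with P(x) = 1, Q(x) = 0, R(x) = 7, and match powers of x.
Initial conditions: a_0 = 1, a_1 = -1.
Setting the coefficient of each power of x to zero and solving order by order (substituting the coefficients already found):
  x^0: 2 a_2 + 7 a_0 = 0  ->  2 a_2 = -7 a_0 = -7  ->  a_2 = -7/2
  x^1: 6 a_3 + 7 a_1 = 0  ->  6 a_3 = -7 a_1 = 7  ->  a_3 = 7/6
  x^2: 12 a_4 + 7 a_2 = 0  ->  12 a_4 = -7 a_2 = 49/2  ->  a_4 = 49/24
Truncated series: y(x) = 1 - x - (7/2) x^2 + (7/6) x^3 + (49/24) x^4 + O(x^5).

a_0 = 1; a_1 = -1; a_2 = -7/2; a_3 = 7/6; a_4 = 49/24


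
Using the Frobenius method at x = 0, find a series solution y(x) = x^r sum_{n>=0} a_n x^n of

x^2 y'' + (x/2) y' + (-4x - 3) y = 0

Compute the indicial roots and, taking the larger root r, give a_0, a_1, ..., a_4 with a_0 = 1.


Write in Frobenius form y'' + (p(x)/x) y' + (q(x)/x^2) y = 0:
  p(x) = 1/2,  q(x) = -4x - 3.
Indicial equation: r(r-1) + (1/2) r + (-3) = 0 -> roots r_1 = 2, r_2 = -3/2.
Take r = r_1 = 2. Let y(x) = x^r sum_{n>=0} a_n x^n with a_0 = 1.
Substitute y = x^r sum a_n x^n and match x^{r+n}. The recurrence is
  D(n) a_n - 4 a_{n-1} = 0,  where D(n) = (r+n)(r+n-1) + (1/2)(r+n) + (-3).
  a_n = 4 / D(n) * a_{n-1}.
Since the indicial polynomial factors as (r - r_1)(r - r_2), D(n) = (r_1 + n - r_1)(r_1 + n - r_2) = n(n + 7/2).
Evaluating step by step (a_0 = 1):
  n = 1: D(1) = 1(1 + 7/2) = 9/2; numerator = 4(1) = 4; a_1 = (4)/(9/2) = 8/9
  n = 2: D(2) = 2(2 + 7/2) = 11; numerator = 4(8/9) = 32/9; a_2 = (32/9)/(11) = 32/99
  n = 3: D(3) = 3(3 + 7/2) = 39/2; numerator = 4(32/99) = 128/99; a_3 = (128/99)/(39/2) = 256/3861
  n = 4: D(4) = 4(4 + 7/2) = 30; numerator = 4(256/3861) = 1024/3861; a_4 = (1024/3861)/(30) = 512/57915

r = 2; a_0 = 1; a_1 = 8/9; a_2 = 32/99; a_3 = 256/3861; a_4 = 512/57915
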